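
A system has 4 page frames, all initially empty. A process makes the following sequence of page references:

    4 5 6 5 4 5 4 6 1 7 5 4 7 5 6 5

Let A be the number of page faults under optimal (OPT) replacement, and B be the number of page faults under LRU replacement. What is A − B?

-3

Under OPT: F F F . . . . . F F . . . . . . → 5 faults.
Under LRU: F F F . . . . . F F F F . . F . → 8 faults.
A − B = 5 − 8 = -3.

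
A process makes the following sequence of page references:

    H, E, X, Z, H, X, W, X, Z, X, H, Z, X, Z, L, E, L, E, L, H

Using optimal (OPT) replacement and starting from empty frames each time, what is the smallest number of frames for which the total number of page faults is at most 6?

5

f=1: 20 faults
f=2: 12 faults
f=3: 8 faults
f=4: 7 faults
f=5: 6 faults
f=6: 6 faults
Smallest f with faults ≤ 6 is 5.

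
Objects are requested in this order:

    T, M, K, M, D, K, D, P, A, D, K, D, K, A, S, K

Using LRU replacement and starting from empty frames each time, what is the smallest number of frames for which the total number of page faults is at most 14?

f=1: 16 faults
f=2: 12 faults
f=3: 8 faults
f=4: 7 faults
f=5: 7 faults
f=6: 7 faults
f=7: 7 faults
Smallest f with faults ≤ 14 is 2.

2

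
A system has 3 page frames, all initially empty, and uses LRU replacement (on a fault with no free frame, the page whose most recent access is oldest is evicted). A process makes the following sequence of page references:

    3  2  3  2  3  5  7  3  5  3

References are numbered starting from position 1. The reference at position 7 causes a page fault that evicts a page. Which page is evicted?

2

pos 1: 3 → miss, frames (3)
pos 2: 2 → miss, frames (3 2)
pos 3: 3 → hit
pos 4: 2 → hit
pos 5: 3 → hit
pos 6: 5 → miss, frames (2 3 5)
pos 7: 7 → miss, evict 2, frames (3 5 7)
At position 7, page 2 is evicted.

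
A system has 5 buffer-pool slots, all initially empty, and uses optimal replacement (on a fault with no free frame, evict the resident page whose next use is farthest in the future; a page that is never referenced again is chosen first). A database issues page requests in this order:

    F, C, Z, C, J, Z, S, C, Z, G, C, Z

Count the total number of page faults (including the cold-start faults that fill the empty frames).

F -> miss, frames (F)
C -> miss, frames (F C)
Z -> miss, frames (F C Z)
C -> hit
J -> miss, frames (F C Z J)
Z -> hit
S -> miss, frames (F C Z J S)
C -> hit
Z -> hit
G -> miss, evict S, frames (F C Z J G)
C -> hit
Z -> hit
Page faults: 6.

6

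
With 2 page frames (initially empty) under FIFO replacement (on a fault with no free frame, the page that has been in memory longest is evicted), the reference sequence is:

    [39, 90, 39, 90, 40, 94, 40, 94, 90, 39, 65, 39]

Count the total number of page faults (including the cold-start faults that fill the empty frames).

39 -> miss, frames (39)
90 -> miss, frames (39 90)
39 -> hit
90 -> hit
40 -> miss, evict 39, frames (90 40)
94 -> miss, evict 90, frames (40 94)
40 -> hit
94 -> hit
90 -> miss, evict 40, frames (94 90)
39 -> miss, evict 94, frames (90 39)
65 -> miss, evict 90, frames (39 65)
39 -> hit
Page faults: 7.

7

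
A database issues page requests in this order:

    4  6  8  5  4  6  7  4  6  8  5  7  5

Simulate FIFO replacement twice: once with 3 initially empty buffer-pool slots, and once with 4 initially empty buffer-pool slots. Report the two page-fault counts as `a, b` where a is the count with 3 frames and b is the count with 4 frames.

3 frames: F F F F F F F . . F F . . → 9 faults.
4 frames: F F F F . . F F F F F F . → 10 faults.
10 > 9: adding a frame increased faults — Belady's anomaly.

9, 10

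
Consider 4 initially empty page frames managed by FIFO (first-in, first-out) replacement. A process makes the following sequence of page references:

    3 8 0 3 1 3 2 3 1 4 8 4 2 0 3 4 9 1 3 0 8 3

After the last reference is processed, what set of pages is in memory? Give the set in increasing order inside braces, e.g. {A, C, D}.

3 -> miss, frames [3]
8 -> miss, frames [3, 8]
0 -> miss, frames [3, 8, 0]
3 -> hit
1 -> miss, frames [3, 8, 0, 1]
3 -> hit
2 -> miss, evict 3, frames [8, 0, 1, 2]
3 -> miss, evict 8, frames [0, 1, 2, 3]
1 -> hit
4 -> miss, evict 0, frames [1, 2, 3, 4]
8 -> miss, evict 1, frames [2, 3, 4, 8]
4 -> hit
2 -> hit
0 -> miss, evict 2, frames [3, 4, 8, 0]
3 -> hit
4 -> hit
9 -> miss, evict 3, frames [4, 8, 0, 9]
1 -> miss, evict 4, frames [8, 0, 9, 1]
3 -> miss, evict 8, frames [0, 9, 1, 3]
0 -> hit
8 -> miss, evict 0, frames [9, 1, 3, 8]
3 -> hit

{1, 3, 8, 9}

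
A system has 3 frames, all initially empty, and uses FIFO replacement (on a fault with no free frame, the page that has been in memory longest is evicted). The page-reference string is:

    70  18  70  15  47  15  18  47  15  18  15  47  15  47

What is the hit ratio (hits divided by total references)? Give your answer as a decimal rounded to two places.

0.71

70 -> miss, frames [70]
18 -> miss, frames [70, 18]
70 -> hit
15 -> miss, frames [70, 18, 15]
47 -> miss, evict 70, frames [18, 15, 47]
15 -> hit
18 -> hit
47 -> hit
15 -> hit
18 -> hit
15 -> hit
47 -> hit
15 -> hit
47 -> hit
Hits: 10 of 14 references → 10/14 = 0.7143.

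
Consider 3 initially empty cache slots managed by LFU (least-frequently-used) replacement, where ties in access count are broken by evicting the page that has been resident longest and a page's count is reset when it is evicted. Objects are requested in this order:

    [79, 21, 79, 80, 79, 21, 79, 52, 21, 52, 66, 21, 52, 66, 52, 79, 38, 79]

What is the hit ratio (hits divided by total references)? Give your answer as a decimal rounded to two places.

79 → miss, frames {79}
21 → miss, frames {79,21}
79 → hit
80 → miss, frames {79,21,80}
79 → hit
21 → hit
79 → hit
52 → miss, evict 80, frames {79,21,52}
21 → hit
52 → hit
66 → miss, evict 52, frames {79,21,66}
21 → hit
52 → miss, evict 66, frames {79,21,52}
66 → miss, evict 52, frames {79,21,66}
52 → miss, evict 66, frames {79,21,52}
79 → hit
38 → miss, evict 52, frames {79,21,38}
79 → hit
Hits: 9 of 18 references → 9/18 = 0.5000.

0.50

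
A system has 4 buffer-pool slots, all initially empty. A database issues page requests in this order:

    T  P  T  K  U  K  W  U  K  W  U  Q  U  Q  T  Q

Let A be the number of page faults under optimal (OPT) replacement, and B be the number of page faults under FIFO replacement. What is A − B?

Under OPT: F F . F F . F . . . . F . . . . → 6 faults.
Under FIFO: F F . F F . F . . . . F . . F . → 7 faults.
A − B = 6 − 7 = -1.

-1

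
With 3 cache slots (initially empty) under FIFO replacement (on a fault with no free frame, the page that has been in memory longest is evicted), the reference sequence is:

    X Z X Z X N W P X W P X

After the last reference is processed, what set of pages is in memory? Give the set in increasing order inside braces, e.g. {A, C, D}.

{P, W, X}

X -> fault, frames [X]
Z -> fault, frames [X, Z]
X -> hit
Z -> hit
X -> hit
N -> fault, frames [X, Z, N]
W -> fault, evict X, frames [Z, N, W]
P -> fault, evict Z, frames [N, W, P]
X -> fault, evict N, frames [W, P, X]
W -> hit
P -> hit
X -> hit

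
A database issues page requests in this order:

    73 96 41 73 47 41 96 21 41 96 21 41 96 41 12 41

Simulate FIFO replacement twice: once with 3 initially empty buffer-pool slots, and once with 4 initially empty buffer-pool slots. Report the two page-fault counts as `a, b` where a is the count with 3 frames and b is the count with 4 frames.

8, 6

3 frames: F F F . F . . F . F . F . . F . → 8 faults.
4 frames: F F F . F . . F . . . . . . F . → 6 faults.
6 < 8: adding a frame reduced faults, as is typical.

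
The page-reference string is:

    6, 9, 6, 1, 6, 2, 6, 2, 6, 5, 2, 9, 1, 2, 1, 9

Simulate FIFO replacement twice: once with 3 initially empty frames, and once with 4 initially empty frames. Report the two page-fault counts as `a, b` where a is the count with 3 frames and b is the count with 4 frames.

9, 5

3 frames: F F . F . F F . . F . F F F . . → 9 faults.
4 frames: F F . F . F . . . F . . . . . . → 5 faults.
5 < 9: adding a frame reduced faults, as is typical.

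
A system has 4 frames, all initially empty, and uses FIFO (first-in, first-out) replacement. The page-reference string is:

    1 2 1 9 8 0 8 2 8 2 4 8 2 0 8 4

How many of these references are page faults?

7

1: miss, frames (1)
2: miss, frames (1 2)
1: hit
9: miss, frames (1 2 9)
8: miss, frames (1 2 9 8)
0: miss, evict 1, frames (2 9 8 0)
8: hit
2: hit
8: hit
2: hit
4: miss, evict 2, frames (9 8 0 4)
8: hit
2: miss, evict 9, frames (8 0 4 2)
0: hit
8: hit
4: hit
Page faults: 7.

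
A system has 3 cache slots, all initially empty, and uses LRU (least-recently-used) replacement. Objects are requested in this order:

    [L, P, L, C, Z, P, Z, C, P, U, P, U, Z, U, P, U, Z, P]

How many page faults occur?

7

L → miss, frames {L}
P → miss, frames {L,P}
L → hit
C → miss, frames {P,L,C}
Z → miss, evict P, frames {L,C,Z}
P → miss, evict L, frames {C,Z,P}
Z → hit
C → hit
P → hit
U → miss, evict Z, frames {C,P,U}
P → hit
U → hit
Z → miss, evict C, frames {P,U,Z}
U → hit
P → hit
U → hit
Z → hit
P → hit
Page faults: 7.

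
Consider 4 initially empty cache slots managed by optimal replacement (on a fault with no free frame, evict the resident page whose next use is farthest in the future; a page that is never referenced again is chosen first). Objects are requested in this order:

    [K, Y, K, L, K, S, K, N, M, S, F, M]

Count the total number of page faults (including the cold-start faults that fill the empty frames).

K -> miss, frames {K}
Y -> miss, frames {K,Y}
K -> hit
L -> miss, frames {K,Y,L}
K -> hit
S -> miss, frames {K,Y,L,S}
K -> hit
N -> miss, evict L, frames {K,Y,S,N}
M -> miss, evict N, frames {K,Y,S,M}
S -> hit
F -> miss, evict S, frames {K,Y,M,F}
M -> hit
Page faults: 7.

7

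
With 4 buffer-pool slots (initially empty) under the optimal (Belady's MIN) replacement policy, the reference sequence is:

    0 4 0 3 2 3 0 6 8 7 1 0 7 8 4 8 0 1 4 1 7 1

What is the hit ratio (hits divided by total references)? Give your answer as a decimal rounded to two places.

0.55

0 -> miss, frames (0)
4 -> miss, frames (0 4)
0 -> hit
3 -> miss, frames (0 4 3)
2 -> miss, frames (0 4 3 2)
3 -> hit
0 -> hit
6 -> miss, evict 2, frames (0 4 3 6)
8 -> miss, evict 6, frames (0 4 3 8)
7 -> miss, evict 3, frames (0 4 8 7)
1 -> miss, evict 4, frames (0 8 7 1)
0 -> hit
7 -> hit
8 -> hit
4 -> miss, evict 7, frames (0 8 1 4)
8 -> hit
0 -> hit
1 -> hit
4 -> hit
1 -> hit
7 -> miss, evict 4, frames (0 8 1 7)
1 -> hit
Hits: 12 of 22 references → 12/22 = 0.5455.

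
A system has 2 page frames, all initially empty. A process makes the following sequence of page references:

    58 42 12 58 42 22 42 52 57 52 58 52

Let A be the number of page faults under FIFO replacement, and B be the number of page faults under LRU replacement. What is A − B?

1

Under FIFO: F F F F F F . F F . F F → 10 faults.
Under LRU: F F F F F F . F F . F . → 9 faults.
A − B = 10 − 9 = 1.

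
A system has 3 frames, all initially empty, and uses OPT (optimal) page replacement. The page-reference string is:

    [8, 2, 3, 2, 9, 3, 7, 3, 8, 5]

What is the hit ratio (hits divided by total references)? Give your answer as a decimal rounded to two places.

8 -> miss, frames [8]
2 -> miss, frames [8, 2]
3 -> miss, frames [8, 2, 3]
2 -> hit
9 -> miss, evict 2, frames [8, 3, 9]
3 -> hit
7 -> miss, evict 9, frames [8, 3, 7]
3 -> hit
8 -> hit
5 -> miss, evict 7, frames [8, 3, 5]
Hits: 4 of 10 references → 4/10 = 0.4000.

0.40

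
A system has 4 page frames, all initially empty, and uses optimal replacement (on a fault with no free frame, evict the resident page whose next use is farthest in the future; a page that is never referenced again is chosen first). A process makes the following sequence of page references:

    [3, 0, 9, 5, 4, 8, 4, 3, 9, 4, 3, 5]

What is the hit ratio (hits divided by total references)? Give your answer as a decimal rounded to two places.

3: fault, frames (3)
0: fault, frames (3 0)
9: fault, frames (3 0 9)
5: fault, frames (3 0 9 5)
4: fault, evict 0, frames (3 9 5 4)
8: fault, evict 5, frames (3 9 4 8)
4: hit
3: hit
9: hit
4: hit
3: hit
5: fault, evict 8, frames (3 9 4 5)
Hits: 5 of 12 references → 5/12 = 0.4167.

0.42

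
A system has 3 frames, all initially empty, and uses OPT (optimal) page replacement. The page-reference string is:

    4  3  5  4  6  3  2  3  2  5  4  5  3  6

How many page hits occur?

4 -> miss, frames (4)
3 -> miss, frames (4 3)
5 -> miss, frames (4 3 5)
4 -> hit
6 -> miss, evict 4, frames (3 5 6)
3 -> hit
2 -> miss, evict 6, frames (3 5 2)
3 -> hit
2 -> hit
5 -> hit
4 -> miss, evict 2, frames (3 5 4)
5 -> hit
3 -> hit
6 -> miss, evict 4, frames (3 5 6)
Hits: 7.

7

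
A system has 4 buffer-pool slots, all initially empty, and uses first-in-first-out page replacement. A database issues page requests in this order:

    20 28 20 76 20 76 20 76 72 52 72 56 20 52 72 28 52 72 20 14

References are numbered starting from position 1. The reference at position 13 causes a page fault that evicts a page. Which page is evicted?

pos 1: 20 -> miss, frames [20]
pos 2: 28 -> miss, frames [20, 28]
pos 3: 20 -> hit
pos 4: 76 -> miss, frames [20, 28, 76]
pos 5: 20 -> hit
pos 6: 76 -> hit
pos 7: 20 -> hit
pos 8: 76 -> hit
pos 9: 72 -> miss, frames [20, 28, 76, 72]
pos 10: 52 -> miss, evict 20, frames [28, 76, 72, 52]
pos 11: 72 -> hit
pos 12: 56 -> miss, evict 28, frames [76, 72, 52, 56]
pos 13: 20 -> miss, evict 76, frames [72, 52, 56, 20]
At position 13, page 76 is evicted.

76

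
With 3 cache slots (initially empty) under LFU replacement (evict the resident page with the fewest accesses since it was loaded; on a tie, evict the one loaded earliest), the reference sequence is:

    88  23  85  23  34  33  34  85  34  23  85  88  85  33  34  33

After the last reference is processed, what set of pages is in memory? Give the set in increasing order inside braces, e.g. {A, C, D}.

{23, 33, 34}

88 → fault, frames (88)
23 → fault, frames (88 23)
85 → fault, frames (88 23 85)
23 → hit
34 → fault, evict 88, frames (23 85 34)
33 → fault, evict 85, frames (23 34 33)
34 → hit
85 → fault, evict 33, frames (23 34 85)
34 → hit
23 → hit
85 → hit
88 → fault, evict 85, frames (23 34 88)
85 → fault, evict 88, frames (23 34 85)
33 → fault, evict 85, frames (23 34 33)
34 → hit
33 → hit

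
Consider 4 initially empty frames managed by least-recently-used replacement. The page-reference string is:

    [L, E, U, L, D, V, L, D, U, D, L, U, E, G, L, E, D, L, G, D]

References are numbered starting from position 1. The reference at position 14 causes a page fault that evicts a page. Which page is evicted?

pos 1: L -> miss, frames [L]
pos 2: E -> miss, frames [L, E]
pos 3: U -> miss, frames [L, E, U]
pos 4: L -> hit
pos 5: D -> miss, frames [E, U, L, D]
pos 6: V -> miss, evict E, frames [U, L, D, V]
pos 7: L -> hit
pos 8: D -> hit
pos 9: U -> hit
pos 10: D -> hit
pos 11: L -> hit
pos 12: U -> hit
pos 13: E -> miss, evict V, frames [D, L, U, E]
pos 14: G -> miss, evict D, frames [L, U, E, G]
At position 14, page D is evicted.

D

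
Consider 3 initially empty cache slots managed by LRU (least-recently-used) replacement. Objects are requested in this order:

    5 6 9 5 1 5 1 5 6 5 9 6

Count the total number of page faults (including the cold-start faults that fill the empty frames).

5 → miss, frames [5]
6 → miss, frames [5, 6]
9 → miss, frames [5, 6, 9]
5 → hit
1 → miss, evict 6, frames [9, 5, 1]
5 → hit
1 → hit
5 → hit
6 → miss, evict 9, frames [1, 5, 6]
5 → hit
9 → miss, evict 1, frames [6, 5, 9]
6 → hit
Page faults: 6.

6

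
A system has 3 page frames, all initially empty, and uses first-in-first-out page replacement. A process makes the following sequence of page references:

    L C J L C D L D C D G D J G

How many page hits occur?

L → miss, frames (L)
C → miss, frames (L C)
J → miss, frames (L C J)
L → hit
C → hit
D → miss, evict L, frames (C J D)
L → miss, evict C, frames (J D L)
D → hit
C → miss, evict J, frames (D L C)
D → hit
G → miss, evict D, frames (L C G)
D → miss, evict L, frames (C G D)
J → miss, evict C, frames (G D J)
G → hit
Hits: 5.

5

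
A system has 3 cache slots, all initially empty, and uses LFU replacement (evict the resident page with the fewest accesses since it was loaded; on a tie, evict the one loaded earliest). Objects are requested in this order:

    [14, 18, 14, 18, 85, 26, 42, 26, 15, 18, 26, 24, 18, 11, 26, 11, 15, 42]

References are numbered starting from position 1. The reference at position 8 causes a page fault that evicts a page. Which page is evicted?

pos 1: 14 → miss, frames (14)
pos 2: 18 → miss, frames (14 18)
pos 3: 14 → hit
pos 4: 18 → hit
pos 5: 85 → miss, frames (14 18 85)
pos 6: 26 → miss, evict 85, frames (14 18 26)
pos 7: 42 → miss, evict 26, frames (14 18 42)
pos 8: 26 → miss, evict 42, frames (14 18 26)
At position 8, page 42 is evicted.

42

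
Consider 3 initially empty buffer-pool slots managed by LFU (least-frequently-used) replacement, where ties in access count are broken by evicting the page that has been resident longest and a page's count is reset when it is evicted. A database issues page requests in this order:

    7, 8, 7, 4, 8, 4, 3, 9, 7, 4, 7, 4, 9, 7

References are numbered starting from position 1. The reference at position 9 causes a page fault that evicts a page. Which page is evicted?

9

pos 1: 7 → miss, frames [7]
pos 2: 8 → miss, frames [7, 8]
pos 3: 7 → hit
pos 4: 4 → miss, frames [7, 8, 4]
pos 5: 8 → hit
pos 6: 4 → hit
pos 7: 3 → miss, evict 7, frames [8, 4, 3]
pos 8: 9 → miss, evict 3, frames [8, 4, 9]
pos 9: 7 → miss, evict 9, frames [8, 4, 7]
At position 9, page 9 is evicted.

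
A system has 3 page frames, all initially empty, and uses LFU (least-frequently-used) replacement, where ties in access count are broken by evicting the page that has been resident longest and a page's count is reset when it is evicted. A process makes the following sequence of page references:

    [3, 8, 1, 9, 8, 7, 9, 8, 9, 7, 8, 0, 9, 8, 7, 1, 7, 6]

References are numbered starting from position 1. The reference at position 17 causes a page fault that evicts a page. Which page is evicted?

1

pos 1: 3 → fault, frames (3)
pos 2: 8 → fault, frames (3 8)
pos 3: 1 → fault, frames (3 8 1)
pos 4: 9 → fault, evict 3, frames (8 1 9)
pos 5: 8 → hit
pos 6: 7 → fault, evict 1, frames (8 9 7)
pos 7: 9 → hit
pos 8: 8 → hit
pos 9: 9 → hit
pos 10: 7 → hit
pos 11: 8 → hit
pos 12: 0 → fault, evict 7, frames (8 9 0)
pos 13: 9 → hit
pos 14: 8 → hit
pos 15: 7 → fault, evict 0, frames (8 9 7)
pos 16: 1 → fault, evict 7, frames (8 9 1)
pos 17: 7 → fault, evict 1, frames (8 9 7)
At position 17, page 1 is evicted.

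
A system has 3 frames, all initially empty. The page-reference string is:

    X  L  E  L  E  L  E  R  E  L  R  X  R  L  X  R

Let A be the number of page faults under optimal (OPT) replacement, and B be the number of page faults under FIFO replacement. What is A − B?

-1

Under OPT: F F F . . . . F . . . F . . . . → 5 faults.
Under FIFO: F F F . . . . F . . . F . F . . → 6 faults.
A − B = 5 − 6 = -1.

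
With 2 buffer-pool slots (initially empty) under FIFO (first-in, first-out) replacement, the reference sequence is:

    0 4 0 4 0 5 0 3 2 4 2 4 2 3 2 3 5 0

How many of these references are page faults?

0 → miss, frames [0]
4 → miss, frames [0, 4]
0 → hit
4 → hit
0 → hit
5 → miss, evict 0, frames [4, 5]
0 → miss, evict 4, frames [5, 0]
3 → miss, evict 5, frames [0, 3]
2 → miss, evict 0, frames [3, 2]
4 → miss, evict 3, frames [2, 4]
2 → hit
4 → hit
2 → hit
3 → miss, evict 2, frames [4, 3]
2 → miss, evict 4, frames [3, 2]
3 → hit
5 → miss, evict 3, frames [2, 5]
0 → miss, evict 2, frames [5, 0]
Page faults: 11.

11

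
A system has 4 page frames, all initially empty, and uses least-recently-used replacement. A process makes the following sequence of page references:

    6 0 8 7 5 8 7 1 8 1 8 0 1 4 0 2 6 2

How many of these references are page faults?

6 -> fault, frames {6}
0 -> fault, frames {6,0}
8 -> fault, frames {6,0,8}
7 -> fault, frames {6,0,8,7}
5 -> fault, evict 6, frames {0,8,7,5}
8 -> hit
7 -> hit
1 -> fault, evict 0, frames {5,8,7,1}
8 -> hit
1 -> hit
8 -> hit
0 -> fault, evict 5, frames {7,1,8,0}
1 -> hit
4 -> fault, evict 7, frames {8,0,1,4}
0 -> hit
2 -> fault, evict 8, frames {1,4,0,2}
6 -> fault, evict 1, frames {4,0,2,6}
2 -> hit
Page faults: 10.

10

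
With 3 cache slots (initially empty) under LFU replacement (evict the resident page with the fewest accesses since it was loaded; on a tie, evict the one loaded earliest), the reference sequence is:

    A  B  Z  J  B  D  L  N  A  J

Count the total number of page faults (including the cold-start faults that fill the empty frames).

9

A → miss, frames [A]
B → miss, frames [A, B]
Z → miss, frames [A, B, Z]
J → miss, evict A, frames [B, Z, J]
B → hit
D → miss, evict Z, frames [B, J, D]
L → miss, evict J, frames [B, D, L]
N → miss, evict D, frames [B, L, N]
A → miss, evict L, frames [B, N, A]
J → miss, evict N, frames [B, A, J]
Page faults: 9.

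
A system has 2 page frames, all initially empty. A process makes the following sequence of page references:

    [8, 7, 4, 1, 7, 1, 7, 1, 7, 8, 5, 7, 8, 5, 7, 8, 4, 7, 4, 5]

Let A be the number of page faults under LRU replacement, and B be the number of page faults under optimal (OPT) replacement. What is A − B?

5

Under LRU: F F F F F . . . . F F F F F F F F F . F → 15 faults.
Under OPT: F F F F . . . . . F F . F . F . F . . F → 10 faults.
A − B = 15 − 10 = 5.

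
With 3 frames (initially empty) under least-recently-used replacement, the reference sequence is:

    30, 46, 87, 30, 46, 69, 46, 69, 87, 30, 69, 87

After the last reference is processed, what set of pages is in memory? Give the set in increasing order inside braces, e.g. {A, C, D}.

{30, 69, 87}

30 → miss, frames (30)
46 → miss, frames (30 46)
87 → miss, frames (30 46 87)
30 → hit
46 → hit
69 → miss, evict 87, frames (30 46 69)
46 → hit
69 → hit
87 → miss, evict 30, frames (46 69 87)
30 → miss, evict 46, frames (69 87 30)
69 → hit
87 → hit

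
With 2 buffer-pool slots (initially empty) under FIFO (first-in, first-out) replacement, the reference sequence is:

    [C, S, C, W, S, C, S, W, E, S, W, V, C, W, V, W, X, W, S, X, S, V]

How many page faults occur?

C: miss, frames {C}
S: miss, frames {C,S}
C: hit
W: miss, evict C, frames {S,W}
S: hit
C: miss, evict S, frames {W,C}
S: miss, evict W, frames {C,S}
W: miss, evict C, frames {S,W}
E: miss, evict S, frames {W,E}
S: miss, evict W, frames {E,S}
W: miss, evict E, frames {S,W}
V: miss, evict S, frames {W,V}
C: miss, evict W, frames {V,C}
W: miss, evict V, frames {C,W}
V: miss, evict C, frames {W,V}
W: hit
X: miss, evict W, frames {V,X}
W: miss, evict V, frames {X,W}
S: miss, evict X, frames {W,S}
X: miss, evict W, frames {S,X}
S: hit
V: miss, evict S, frames {X,V}
Page faults: 18.

18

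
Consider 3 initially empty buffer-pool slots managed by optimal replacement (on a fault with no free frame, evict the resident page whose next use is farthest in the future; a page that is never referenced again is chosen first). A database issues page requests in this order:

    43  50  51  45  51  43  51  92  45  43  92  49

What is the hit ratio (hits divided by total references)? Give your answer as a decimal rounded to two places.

43 → miss, frames [43]
50 → miss, frames [43, 50]
51 → miss, frames [43, 50, 51]
45 → miss, evict 50, frames [43, 51, 45]
51 → hit
43 → hit
51 → hit
92 → miss, evict 51, frames [43, 45, 92]
45 → hit
43 → hit
92 → hit
49 → miss, evict 92, frames [43, 45, 49]
Hits: 6 of 12 references → 6/12 = 0.5000.

0.50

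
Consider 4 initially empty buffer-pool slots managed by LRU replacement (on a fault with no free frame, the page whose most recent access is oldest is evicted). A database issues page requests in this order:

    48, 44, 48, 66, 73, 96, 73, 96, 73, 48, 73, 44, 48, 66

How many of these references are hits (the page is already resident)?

48 → fault, frames (48)
44 → fault, frames (48 44)
48 → hit
66 → fault, frames (44 48 66)
73 → fault, frames (44 48 66 73)
96 → fault, evict 44, frames (48 66 73 96)
73 → hit
96 → hit
73 → hit
48 → hit
73 → hit
44 → fault, evict 66, frames (96 48 73 44)
48 → hit
66 → fault, evict 96, frames (73 44 48 66)
Hits: 7.

7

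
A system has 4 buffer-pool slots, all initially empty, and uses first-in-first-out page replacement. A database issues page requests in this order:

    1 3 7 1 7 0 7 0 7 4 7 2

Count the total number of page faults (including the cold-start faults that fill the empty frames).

6

1: fault, frames [1]
3: fault, frames [1, 3]
7: fault, frames [1, 3, 7]
1: hit
7: hit
0: fault, frames [1, 3, 7, 0]
7: hit
0: hit
7: hit
4: fault, evict 1, frames [3, 7, 0, 4]
7: hit
2: fault, evict 3, frames [7, 0, 4, 2]
Page faults: 6.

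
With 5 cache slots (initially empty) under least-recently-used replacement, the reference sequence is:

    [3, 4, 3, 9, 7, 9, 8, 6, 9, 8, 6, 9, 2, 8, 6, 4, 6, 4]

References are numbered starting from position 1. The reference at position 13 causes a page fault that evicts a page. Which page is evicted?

3

pos 1: 3 → miss, frames (3)
pos 2: 4 → miss, frames (3 4)
pos 3: 3 → hit
pos 4: 9 → miss, frames (4 3 9)
pos 5: 7 → miss, frames (4 3 9 7)
pos 6: 9 → hit
pos 7: 8 → miss, frames (4 3 7 9 8)
pos 8: 6 → miss, evict 4, frames (3 7 9 8 6)
pos 9: 9 → hit
pos 10: 8 → hit
pos 11: 6 → hit
pos 12: 9 → hit
pos 13: 2 → miss, evict 3, frames (7 8 6 9 2)
At position 13, page 3 is evicted.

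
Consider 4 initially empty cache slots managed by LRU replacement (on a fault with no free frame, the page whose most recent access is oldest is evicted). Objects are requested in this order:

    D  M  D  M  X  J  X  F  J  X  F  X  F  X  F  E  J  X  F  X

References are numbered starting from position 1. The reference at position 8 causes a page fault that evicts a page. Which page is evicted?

pos 1: D: fault, frames [D]
pos 2: M: fault, frames [D, M]
pos 3: D: hit
pos 4: M: hit
pos 5: X: fault, frames [D, M, X]
pos 6: J: fault, frames [D, M, X, J]
pos 7: X: hit
pos 8: F: fault, evict D, frames [M, J, X, F]
At position 8, page D is evicted.

D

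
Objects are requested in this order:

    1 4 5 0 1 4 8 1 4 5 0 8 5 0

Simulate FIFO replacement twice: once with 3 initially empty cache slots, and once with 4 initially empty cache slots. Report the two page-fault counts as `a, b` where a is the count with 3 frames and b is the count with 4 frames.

9, 10

3 frames: F F F F F F F . . F F . . . → 9 faults.
4 frames: F F F F . . F F F F F F . . → 10 faults.
10 > 9: adding a frame increased faults — Belady's anomaly.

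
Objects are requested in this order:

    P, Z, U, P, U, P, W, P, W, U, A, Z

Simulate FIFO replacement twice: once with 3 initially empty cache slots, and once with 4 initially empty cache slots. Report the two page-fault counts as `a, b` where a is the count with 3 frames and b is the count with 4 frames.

3 frames: F F F . . . F F . . F F → 7 faults.
4 frames: F F F . . . F . . . F . → 5 faults.
5 < 7: adding a frame reduced faults, as is typical.

7, 5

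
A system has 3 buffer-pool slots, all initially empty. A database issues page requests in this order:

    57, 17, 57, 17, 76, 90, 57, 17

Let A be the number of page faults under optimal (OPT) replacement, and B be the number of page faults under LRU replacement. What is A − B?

Under OPT: F F . . F F . . → 4 faults.
Under LRU: F F . . F F F F → 6 faults.
A − B = 4 − 6 = -2.

-2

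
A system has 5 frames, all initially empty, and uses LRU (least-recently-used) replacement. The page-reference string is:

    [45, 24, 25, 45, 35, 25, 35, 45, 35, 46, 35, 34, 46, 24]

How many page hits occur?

7

45 -> miss, frames (45)
24 -> miss, frames (45 24)
25 -> miss, frames (45 24 25)
45 -> hit
35 -> miss, frames (24 25 45 35)
25 -> hit
35 -> hit
45 -> hit
35 -> hit
46 -> miss, frames (24 25 45 35 46)
35 -> hit
34 -> miss, evict 24, frames (25 45 46 35 34)
46 -> hit
24 -> miss, evict 25, frames (45 35 34 46 24)
Hits: 7.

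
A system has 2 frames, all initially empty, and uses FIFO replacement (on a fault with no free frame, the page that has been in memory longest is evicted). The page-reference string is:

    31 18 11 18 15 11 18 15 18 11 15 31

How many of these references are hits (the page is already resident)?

31 → fault, frames {31}
18 → fault, frames {31,18}
11 → fault, evict 31, frames {18,11}
18 → hit
15 → fault, evict 18, frames {11,15}
11 → hit
18 → fault, evict 11, frames {15,18}
15 → hit
18 → hit
11 → fault, evict 15, frames {18,11}
15 → fault, evict 18, frames {11,15}
31 → fault, evict 11, frames {15,31}
Hits: 4.

4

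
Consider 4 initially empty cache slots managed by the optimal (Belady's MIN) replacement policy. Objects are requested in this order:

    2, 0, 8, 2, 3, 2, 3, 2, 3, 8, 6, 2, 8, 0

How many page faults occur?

5

2 -> miss, frames [2]
0 -> miss, frames [2, 0]
8 -> miss, frames [2, 0, 8]
2 -> hit
3 -> miss, frames [2, 0, 8, 3]
2 -> hit
3 -> hit
2 -> hit
3 -> hit
8 -> hit
6 -> miss, evict 3, frames [2, 0, 8, 6]
2 -> hit
8 -> hit
0 -> hit
Page faults: 5.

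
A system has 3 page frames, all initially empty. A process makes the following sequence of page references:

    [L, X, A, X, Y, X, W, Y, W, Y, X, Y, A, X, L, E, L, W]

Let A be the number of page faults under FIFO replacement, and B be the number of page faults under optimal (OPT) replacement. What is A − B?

2

Under FIFO: F F F . F . F . . . F . F . F F . F → 10 faults.
Under OPT: F F F . F . F . . . . . F . F F . . → 8 faults.
A − B = 10 − 8 = 2.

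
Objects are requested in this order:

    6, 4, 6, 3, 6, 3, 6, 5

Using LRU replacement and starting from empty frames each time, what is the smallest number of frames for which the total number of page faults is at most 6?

2

f=1: 8 faults
f=2: 4 faults
f=3: 4 faults
f=4: 4 faults
Smallest f with faults ≤ 6 is 2.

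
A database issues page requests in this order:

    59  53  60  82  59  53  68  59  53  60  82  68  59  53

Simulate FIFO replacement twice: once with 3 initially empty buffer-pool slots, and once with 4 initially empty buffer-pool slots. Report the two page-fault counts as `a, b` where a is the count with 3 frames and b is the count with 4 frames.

11, 12

3 frames: F F F F F F F . . F F . F F → 11 faults.
4 frames: F F F F . . F F F F F F F F → 12 faults.
12 > 11: adding a frame increased faults — Belady's anomaly.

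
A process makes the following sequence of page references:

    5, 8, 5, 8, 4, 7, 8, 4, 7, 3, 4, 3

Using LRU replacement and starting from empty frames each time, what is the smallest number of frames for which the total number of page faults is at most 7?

f=1: 12 faults
f=2: 9 faults
f=3: 5 faults
f=4: 5 faults
f=5: 5 faults
Smallest f with faults ≤ 7 is 3.

3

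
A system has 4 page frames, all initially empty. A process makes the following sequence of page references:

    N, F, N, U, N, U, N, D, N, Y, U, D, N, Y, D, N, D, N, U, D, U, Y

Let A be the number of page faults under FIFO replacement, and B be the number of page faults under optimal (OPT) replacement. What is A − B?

1

Under FIFO: F F . F . . . F . F . . F . . . . . . . . . → 6 faults.
Under OPT: F F . F . . . F . F . . . . . . . . . . . . → 5 faults.
A − B = 6 − 5 = 1.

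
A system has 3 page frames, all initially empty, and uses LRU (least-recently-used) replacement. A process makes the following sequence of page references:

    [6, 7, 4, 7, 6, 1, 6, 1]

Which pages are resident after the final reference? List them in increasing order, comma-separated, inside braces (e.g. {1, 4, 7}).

{1, 6, 7}

6: miss, frames {6}
7: miss, frames {6,7}
4: miss, frames {6,7,4}
7: hit
6: hit
1: miss, evict 4, frames {7,6,1}
6: hit
1: hit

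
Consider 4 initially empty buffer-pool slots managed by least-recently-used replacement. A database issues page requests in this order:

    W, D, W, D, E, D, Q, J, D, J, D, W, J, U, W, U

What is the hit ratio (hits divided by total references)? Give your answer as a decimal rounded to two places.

0.56

W: fault, frames (W)
D: fault, frames (W D)
W: hit
D: hit
E: fault, frames (W D E)
D: hit
Q: fault, frames (W E D Q)
J: fault, evict W, frames (E D Q J)
D: hit
J: hit
D: hit
W: fault, evict E, frames (Q J D W)
J: hit
U: fault, evict Q, frames (D W J U)
W: hit
U: hit
Hits: 9 of 16 references → 9/16 = 0.5625.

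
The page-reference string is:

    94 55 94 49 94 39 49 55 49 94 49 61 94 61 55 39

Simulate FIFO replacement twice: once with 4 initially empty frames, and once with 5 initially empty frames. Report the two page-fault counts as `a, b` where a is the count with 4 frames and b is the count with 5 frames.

4 frames: F F . F . F . . . . . F F . F . → 7 faults.
5 frames: F F . F . F . . . . . F . . . . → 5 faults.
5 < 7: adding a frame reduced faults, as is typical.

7, 5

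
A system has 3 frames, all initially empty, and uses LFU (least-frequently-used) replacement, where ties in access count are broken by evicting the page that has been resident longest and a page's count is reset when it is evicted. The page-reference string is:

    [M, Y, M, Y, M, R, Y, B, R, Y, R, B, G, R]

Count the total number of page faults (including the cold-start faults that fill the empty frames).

8

M: miss, frames (M)
Y: miss, frames (M Y)
M: hit
Y: hit
M: hit
R: miss, frames (M Y R)
Y: hit
B: miss, evict R, frames (M Y B)
R: miss, evict B, frames (M Y R)
Y: hit
R: hit
B: miss, evict R, frames (M Y B)
G: miss, evict B, frames (M Y G)
R: miss, evict G, frames (M Y R)
Page faults: 8.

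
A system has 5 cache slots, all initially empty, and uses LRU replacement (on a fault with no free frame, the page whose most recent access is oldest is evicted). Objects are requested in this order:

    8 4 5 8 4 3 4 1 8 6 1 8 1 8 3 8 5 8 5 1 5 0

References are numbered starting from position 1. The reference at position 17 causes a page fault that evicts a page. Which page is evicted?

4

pos 1: 8 -> miss, frames [8]
pos 2: 4 -> miss, frames [8, 4]
pos 3: 5 -> miss, frames [8, 4, 5]
pos 4: 8 -> hit
pos 5: 4 -> hit
pos 6: 3 -> miss, frames [5, 8, 4, 3]
pos 7: 4 -> hit
pos 8: 1 -> miss, frames [5, 8, 3, 4, 1]
pos 9: 8 -> hit
pos 10: 6 -> miss, evict 5, frames [3, 4, 1, 8, 6]
pos 11: 1 -> hit
pos 12: 8 -> hit
pos 13: 1 -> hit
pos 14: 8 -> hit
pos 15: 3 -> hit
pos 16: 8 -> hit
pos 17: 5 -> miss, evict 4, frames [6, 1, 3, 8, 5]
At position 17, page 4 is evicted.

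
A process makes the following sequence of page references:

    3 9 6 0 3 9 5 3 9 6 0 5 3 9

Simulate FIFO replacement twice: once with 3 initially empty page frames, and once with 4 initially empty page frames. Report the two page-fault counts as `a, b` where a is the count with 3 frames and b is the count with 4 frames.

11, 12

3 frames: F F F F F F F . . F F . F F → 11 faults.
4 frames: F F F F . . F F F F F F F F → 12 faults.
12 > 11: adding a frame increased faults — Belady's anomaly.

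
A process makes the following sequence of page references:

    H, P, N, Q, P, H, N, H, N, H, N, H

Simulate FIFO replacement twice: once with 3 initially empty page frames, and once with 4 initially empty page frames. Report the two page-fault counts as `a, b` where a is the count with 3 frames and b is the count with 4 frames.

3 frames: F F F F . F . . . . . . → 5 faults.
4 frames: F F F F . . . . . . . . → 4 faults.
4 < 5: adding a frame reduced faults, as is typical.

5, 4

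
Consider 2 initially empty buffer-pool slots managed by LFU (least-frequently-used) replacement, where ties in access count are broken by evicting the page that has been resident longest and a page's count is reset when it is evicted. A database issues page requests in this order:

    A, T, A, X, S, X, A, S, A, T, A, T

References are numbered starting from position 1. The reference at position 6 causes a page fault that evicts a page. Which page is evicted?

pos 1: A -> miss, frames {A}
pos 2: T -> miss, frames {A,T}
pos 3: A -> hit
pos 4: X -> miss, evict T, frames {A,X}
pos 5: S -> miss, evict X, frames {A,S}
pos 6: X -> miss, evict S, frames {A,X}
At position 6, page S is evicted.

S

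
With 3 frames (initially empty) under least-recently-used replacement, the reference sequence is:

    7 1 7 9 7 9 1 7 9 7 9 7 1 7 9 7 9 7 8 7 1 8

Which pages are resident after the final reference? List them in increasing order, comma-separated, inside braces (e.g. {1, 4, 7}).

7 -> fault, frames [7]
1 -> fault, frames [7, 1]
7 -> hit
9 -> fault, frames [1, 7, 9]
7 -> hit
9 -> hit
1 -> hit
7 -> hit
9 -> hit
7 -> hit
9 -> hit
7 -> hit
1 -> hit
7 -> hit
9 -> hit
7 -> hit
9 -> hit
7 -> hit
8 -> fault, evict 1, frames [9, 7, 8]
7 -> hit
1 -> fault, evict 9, frames [8, 7, 1]
8 -> hit

{1, 7, 8}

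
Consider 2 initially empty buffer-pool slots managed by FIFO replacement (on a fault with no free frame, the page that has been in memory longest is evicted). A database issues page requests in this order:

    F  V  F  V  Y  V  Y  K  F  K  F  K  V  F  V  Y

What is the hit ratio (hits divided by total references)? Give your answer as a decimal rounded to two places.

F -> miss, frames (F)
V -> miss, frames (F V)
F -> hit
V -> hit
Y -> miss, evict F, frames (V Y)
V -> hit
Y -> hit
K -> miss, evict V, frames (Y K)
F -> miss, evict Y, frames (K F)
K -> hit
F -> hit
K -> hit
V -> miss, evict K, frames (F V)
F -> hit
V -> hit
Y -> miss, evict F, frames (V Y)
Hits: 9 of 16 references → 9/16 = 0.5625.

0.56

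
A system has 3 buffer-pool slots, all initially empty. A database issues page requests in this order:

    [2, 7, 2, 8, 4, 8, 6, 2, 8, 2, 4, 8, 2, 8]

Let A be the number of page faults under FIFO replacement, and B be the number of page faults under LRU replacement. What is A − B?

Under FIFO: F F . F F . F F F . F . . . → 8 faults.
Under LRU: F F . F F . F F . . F . . . → 7 faults.
A − B = 8 − 7 = 1.

1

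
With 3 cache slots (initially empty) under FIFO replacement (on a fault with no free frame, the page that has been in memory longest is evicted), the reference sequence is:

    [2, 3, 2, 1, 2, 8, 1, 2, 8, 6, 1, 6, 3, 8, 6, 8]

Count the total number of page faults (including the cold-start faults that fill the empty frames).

10

2: fault, frames {2}
3: fault, frames {2,3}
2: hit
1: fault, frames {2,3,1}
2: hit
8: fault, evict 2, frames {3,1,8}
1: hit
2: fault, evict 3, frames {1,8,2}
8: hit
6: fault, evict 1, frames {8,2,6}
1: fault, evict 8, frames {2,6,1}
6: hit
3: fault, evict 2, frames {6,1,3}
8: fault, evict 6, frames {1,3,8}
6: fault, evict 1, frames {3,8,6}
8: hit
Page faults: 10.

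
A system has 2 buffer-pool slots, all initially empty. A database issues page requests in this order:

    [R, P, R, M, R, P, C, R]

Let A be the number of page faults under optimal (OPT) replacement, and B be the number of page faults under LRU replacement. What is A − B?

Under OPT: F F . F . F F . → 5 faults.
Under LRU: F F . F . F F F → 6 faults.
A − B = 5 − 6 = -1.

-1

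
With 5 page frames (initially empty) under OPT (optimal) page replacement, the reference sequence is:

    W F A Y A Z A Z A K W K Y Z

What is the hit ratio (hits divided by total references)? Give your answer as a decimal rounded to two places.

0.57

W -> fault, frames (W)
F -> fault, frames (W F)
A -> fault, frames (W F A)
Y -> fault, frames (W F A Y)
A -> hit
Z -> fault, frames (W F A Y Z)
A -> hit
Z -> hit
A -> hit
K -> fault, evict A, frames (W F Y Z K)
W -> hit
K -> hit
Y -> hit
Z -> hit
Hits: 8 of 14 references → 8/14 = 0.5714.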